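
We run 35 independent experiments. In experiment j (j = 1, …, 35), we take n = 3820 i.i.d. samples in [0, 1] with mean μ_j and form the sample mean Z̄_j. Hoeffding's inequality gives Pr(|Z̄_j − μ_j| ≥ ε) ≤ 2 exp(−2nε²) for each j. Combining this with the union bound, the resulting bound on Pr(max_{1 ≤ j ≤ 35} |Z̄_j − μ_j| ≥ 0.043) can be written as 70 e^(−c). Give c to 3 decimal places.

Union bound over the 35 events: Pr(max_{1 ≤ j ≤ 35} |Z̄_j − μ_j| ≥ 0.043) ≤ 35·2·exp(−2nε²) = 70 exp(−2·3820·0.043²).
So c = 2·3820·0.043² = 14.1264.

14.126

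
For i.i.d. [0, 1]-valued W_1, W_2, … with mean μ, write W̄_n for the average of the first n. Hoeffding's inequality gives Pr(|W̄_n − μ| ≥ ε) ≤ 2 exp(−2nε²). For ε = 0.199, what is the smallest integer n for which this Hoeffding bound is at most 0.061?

Require 2·exp(−2nε²) ≤ 0.061, i.e. 2nε² ≥ ln(2/0.061) = 3.490029.
So n ≥ 3.490029 / (2·0.199²) = 44.065.
The smallest integer n is 45.

45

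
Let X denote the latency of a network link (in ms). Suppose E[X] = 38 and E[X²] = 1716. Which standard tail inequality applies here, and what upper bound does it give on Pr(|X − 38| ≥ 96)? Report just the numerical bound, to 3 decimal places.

The first two moments determine the variance, so Chebyshev's inequality is the sharpest standard bound available.
Var(X) = E[X²] − (E[X])² = 1716 − 1444 = 272.
Chebyshev's inequality: Pr(|X − μ| ≥ t) ≤ Var(X)/t² = 272/9216 = 0.0295.

0.030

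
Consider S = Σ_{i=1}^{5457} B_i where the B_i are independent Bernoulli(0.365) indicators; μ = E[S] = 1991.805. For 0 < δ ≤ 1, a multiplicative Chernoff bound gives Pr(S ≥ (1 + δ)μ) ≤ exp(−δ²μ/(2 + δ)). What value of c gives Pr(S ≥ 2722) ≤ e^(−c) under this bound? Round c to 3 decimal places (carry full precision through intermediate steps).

Write 2722 = (1 + δ)μ, so δ = 2722/1991.805 − 1 = 0.3665996…
Then the exponent is δ²μ/(2 + δ) = (2722 − μ)² / (μ·(2 + δ)) = 113.111327.

113.111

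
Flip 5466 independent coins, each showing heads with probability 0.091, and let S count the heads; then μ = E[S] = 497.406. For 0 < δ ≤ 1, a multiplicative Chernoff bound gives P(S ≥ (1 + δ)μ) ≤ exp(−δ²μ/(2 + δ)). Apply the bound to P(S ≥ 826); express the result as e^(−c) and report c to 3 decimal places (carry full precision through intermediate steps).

Write 826 = (1 + δ)μ, so δ = 826/497.406 − 1 = 0.6606153…
Then the exponent is δ²μ/(2 + δ) = (826 − μ)² / (μ·(2 + δ)) = 81.587976.

81.588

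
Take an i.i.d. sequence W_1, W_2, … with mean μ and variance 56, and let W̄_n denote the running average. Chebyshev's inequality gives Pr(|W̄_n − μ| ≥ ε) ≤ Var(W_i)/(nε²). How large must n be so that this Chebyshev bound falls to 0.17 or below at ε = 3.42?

29

Require 56/(n·3.42²) ≤ 0.17, i.e. n ≥ 56/(0.17·3.42²) = 28.164.
The smallest integer n is 29.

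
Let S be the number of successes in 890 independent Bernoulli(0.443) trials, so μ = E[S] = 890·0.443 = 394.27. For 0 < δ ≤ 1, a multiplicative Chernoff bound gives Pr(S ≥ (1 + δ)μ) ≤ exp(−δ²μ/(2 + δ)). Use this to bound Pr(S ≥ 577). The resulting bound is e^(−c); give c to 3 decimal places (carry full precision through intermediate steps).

34.378

Write 577 = (1 + δ)μ, so δ = 577/394.27 − 1 = 0.4634641…
Then the exponent is δ²μ/(2 + δ) = (577 − μ)² / (μ·(2 + δ)) = 34.377931.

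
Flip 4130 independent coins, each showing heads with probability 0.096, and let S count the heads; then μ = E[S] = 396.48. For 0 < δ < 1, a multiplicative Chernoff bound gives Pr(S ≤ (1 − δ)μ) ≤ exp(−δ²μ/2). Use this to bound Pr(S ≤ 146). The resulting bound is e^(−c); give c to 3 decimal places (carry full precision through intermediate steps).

79.122

Write 146 = (1 − δ)μ, so δ = 1 − 146/396.48 = 0.6317595…
Then the exponent is δ²μ/2 = (μ − 146)²/(2μ) = 79.121558.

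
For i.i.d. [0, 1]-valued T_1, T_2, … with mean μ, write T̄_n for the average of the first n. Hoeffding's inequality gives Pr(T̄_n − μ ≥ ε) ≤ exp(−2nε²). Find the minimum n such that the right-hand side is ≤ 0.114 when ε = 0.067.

242

Require exp(−2nε²) ≤ 0.114, i.e. 2nε² ≥ ln(1/0.114) = 2.171557.
So n ≥ 2.171557 / (2·0.067²) = 241.875.
The smallest integer n is 242.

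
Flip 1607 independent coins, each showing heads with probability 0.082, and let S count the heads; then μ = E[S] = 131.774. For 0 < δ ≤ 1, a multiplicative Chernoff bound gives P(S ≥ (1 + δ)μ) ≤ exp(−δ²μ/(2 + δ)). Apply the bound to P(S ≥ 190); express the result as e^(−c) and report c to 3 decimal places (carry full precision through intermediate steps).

Write 190 = (1 + δ)μ, so δ = 190/131.774 − 1 = 0.4418626…
Then the exponent is δ²μ/(2 + δ) = (190 − μ)² / (μ·(2 + δ)) = 10.536175.

10.536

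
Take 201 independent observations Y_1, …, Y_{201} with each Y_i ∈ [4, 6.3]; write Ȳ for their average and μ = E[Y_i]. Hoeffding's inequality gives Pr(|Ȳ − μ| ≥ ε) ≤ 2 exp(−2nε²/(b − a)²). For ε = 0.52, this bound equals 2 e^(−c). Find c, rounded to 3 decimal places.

20.548

c = 2nε²/(b − a)² = 2·201·0.52² / 2.3² = 20.5484.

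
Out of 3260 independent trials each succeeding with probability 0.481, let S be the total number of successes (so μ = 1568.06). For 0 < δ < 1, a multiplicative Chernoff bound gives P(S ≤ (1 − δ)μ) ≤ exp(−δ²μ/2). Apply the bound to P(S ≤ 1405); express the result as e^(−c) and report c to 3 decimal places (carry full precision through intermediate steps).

Write 1405 = (1 − δ)μ, so δ = 1 − 1405/1568.06 = 0.1039884…
Then the exponent is δ²μ/2 = (μ − 1405)²/(2μ) = 8.478172.

8.478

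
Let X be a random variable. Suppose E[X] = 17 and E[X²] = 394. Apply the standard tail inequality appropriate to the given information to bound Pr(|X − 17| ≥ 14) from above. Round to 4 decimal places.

0.5357

The first two moments determine the variance, so Chebyshev's inequality is the sharpest standard bound available.
Var(X) = E[X²] − (E[X])² = 394 − 289 = 105.
Chebyshev's inequality: Pr(|X − μ| ≥ t) ≤ Var(X)/t² = 105/196 = 0.5357.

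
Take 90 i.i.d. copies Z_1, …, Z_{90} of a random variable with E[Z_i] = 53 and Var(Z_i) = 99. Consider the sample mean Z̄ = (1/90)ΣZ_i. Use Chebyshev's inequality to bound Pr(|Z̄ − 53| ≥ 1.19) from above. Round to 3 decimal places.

0.777

Var(Z̄) = Var(Z_i)/n = 99/90 = 1.1.
Chebyshev: Pr(|Z̄ − 53| ≥ 1.19) ≤ Var(Z̄)/(1.19)² = 99/(90·1.19²) = 0.7768.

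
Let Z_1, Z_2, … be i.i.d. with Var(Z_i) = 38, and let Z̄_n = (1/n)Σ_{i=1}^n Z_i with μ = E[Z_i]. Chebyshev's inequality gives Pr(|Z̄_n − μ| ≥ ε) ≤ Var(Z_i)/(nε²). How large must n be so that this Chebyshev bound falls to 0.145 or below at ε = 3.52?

Require 38/(n·3.52²) ≤ 0.145, i.e. n ≥ 38/(0.145·3.52²) = 21.151.
The smallest integer n is 22.

22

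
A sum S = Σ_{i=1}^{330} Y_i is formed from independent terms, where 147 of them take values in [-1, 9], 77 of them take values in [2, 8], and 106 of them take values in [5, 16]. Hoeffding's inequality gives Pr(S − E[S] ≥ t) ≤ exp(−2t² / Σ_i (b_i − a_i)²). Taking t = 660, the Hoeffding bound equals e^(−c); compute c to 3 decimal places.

28.754

Σ(b_i − a_i)² = 147·10² + 77·6² + 106·11² = 30298.
c = 2t² / 30298 = 2·660² / 30298 = 28.7544.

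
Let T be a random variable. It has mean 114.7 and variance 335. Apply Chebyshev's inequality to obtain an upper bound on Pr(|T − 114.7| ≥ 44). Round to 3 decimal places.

Chebyshev: Pr(|T − μ| ≥ t) ≤ Var(T)/t².
Bound = 335 / 1936 = 0.1730.

0.173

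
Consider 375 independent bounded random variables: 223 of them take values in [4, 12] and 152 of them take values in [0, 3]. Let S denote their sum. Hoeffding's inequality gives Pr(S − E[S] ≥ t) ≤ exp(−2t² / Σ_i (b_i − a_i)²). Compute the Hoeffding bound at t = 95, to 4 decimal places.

Σ(b_i − a_i)² = 223·8² + 152·3² = 15640.
Exponent = 2·95² / 15640 = 1.15409.
Bound = exp(−1.15409) = 0.31534.

0.3153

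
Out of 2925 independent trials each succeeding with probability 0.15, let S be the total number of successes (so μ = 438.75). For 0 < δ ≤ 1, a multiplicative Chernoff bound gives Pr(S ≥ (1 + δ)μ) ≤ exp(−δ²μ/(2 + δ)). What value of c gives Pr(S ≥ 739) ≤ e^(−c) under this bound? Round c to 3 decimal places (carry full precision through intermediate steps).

76.544

Write 739 = (1 + δ)μ, so δ = 739/438.75 − 1 = 0.6843305…
Then the exponent is δ²μ/(2 + δ) = (739 − μ)² / (μ·(2 + δ)) = 76.544311.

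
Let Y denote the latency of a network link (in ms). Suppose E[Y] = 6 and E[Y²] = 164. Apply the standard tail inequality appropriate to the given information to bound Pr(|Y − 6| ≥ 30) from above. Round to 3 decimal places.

The first two moments determine the variance, so Chebyshev's inequality is the sharpest standard bound available.
Var(Y) = E[Y²] − (E[Y])² = 164 − 36 = 128.
Chebyshev's inequality: Pr(|Y − μ| ≥ t) ≤ Var(Y)/t² = 128/900 = 0.1422.

0.142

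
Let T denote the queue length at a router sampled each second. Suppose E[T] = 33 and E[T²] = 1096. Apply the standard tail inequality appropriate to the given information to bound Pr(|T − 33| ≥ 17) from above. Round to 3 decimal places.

The first two moments determine the variance, so Chebyshev's inequality is the sharpest standard bound available.
Var(T) = E[T²] − (E[T])² = 1096 − 1089 = 7.
Chebyshev's inequality: Pr(|T − μ| ≥ t) ≤ Var(T)/t² = 7/289 = 0.0242.

0.024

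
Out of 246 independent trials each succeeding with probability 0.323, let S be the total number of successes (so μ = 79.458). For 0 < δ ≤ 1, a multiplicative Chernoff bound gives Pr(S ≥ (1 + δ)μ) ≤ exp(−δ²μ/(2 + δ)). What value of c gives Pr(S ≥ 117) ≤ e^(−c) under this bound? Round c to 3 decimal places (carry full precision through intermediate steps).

Write 117 = (1 + δ)μ, so δ = 117/79.458 − 1 = 0.472476…
Then the exponent is δ²μ/(2 + δ) = (117 − μ)² / (μ·(2 + δ)) = 7.174061.

7.174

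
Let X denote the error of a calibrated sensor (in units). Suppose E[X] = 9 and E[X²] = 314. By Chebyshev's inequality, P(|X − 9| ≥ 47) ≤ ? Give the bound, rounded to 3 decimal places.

0.105

Var(X) = E[X²] − (E[X])² = 314 − 81 = 233.
Chebyshev's inequality: P(|X − μ| ≥ t) ≤ Var(X)/t² = 233/2209 = 0.1055.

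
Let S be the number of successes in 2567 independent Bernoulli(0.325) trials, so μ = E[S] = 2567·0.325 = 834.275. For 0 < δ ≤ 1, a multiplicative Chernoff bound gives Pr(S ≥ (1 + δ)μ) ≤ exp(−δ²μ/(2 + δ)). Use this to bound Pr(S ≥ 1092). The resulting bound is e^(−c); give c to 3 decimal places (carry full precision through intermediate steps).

Write 1092 = (1 + δ)μ, so δ = 1092/834.275 − 1 = 0.3089209…
Then the exponent is δ²μ/(2 + δ) = (1092 − μ)² / (μ·(2 + δ)) = 34.482187.

34.482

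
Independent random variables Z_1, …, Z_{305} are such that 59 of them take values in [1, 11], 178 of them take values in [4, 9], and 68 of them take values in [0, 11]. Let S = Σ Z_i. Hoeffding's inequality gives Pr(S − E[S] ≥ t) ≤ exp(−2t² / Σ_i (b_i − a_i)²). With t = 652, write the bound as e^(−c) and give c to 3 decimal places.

Σ(b_i − a_i)² = 59·10² + 178·5² + 68·11² = 18578.
c = 2t² / 18578 = 2·652² / 18578 = 45.7642.

45.764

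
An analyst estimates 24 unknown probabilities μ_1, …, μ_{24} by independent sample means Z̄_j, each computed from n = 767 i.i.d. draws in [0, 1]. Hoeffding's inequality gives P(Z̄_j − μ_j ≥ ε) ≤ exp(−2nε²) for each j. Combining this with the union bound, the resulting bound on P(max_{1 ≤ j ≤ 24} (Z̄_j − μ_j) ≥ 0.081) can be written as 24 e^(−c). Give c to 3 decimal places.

10.065

Union bound over the 24 events: P(max_{1 ≤ j ≤ 24} (Z̄_j − μ_j) ≥ 0.081) ≤ 24·exp(−2nε²) = 24 exp(−2·767·0.081²).
So c = 2·767·0.081² = 10.0646.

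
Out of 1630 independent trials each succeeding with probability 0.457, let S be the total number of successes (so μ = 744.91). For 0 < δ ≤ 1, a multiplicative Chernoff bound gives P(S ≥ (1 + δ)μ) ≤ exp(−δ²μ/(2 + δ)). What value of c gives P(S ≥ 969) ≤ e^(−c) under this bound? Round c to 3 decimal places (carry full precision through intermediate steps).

29.299

Write 969 = (1 + δ)μ, so δ = 969/744.91 − 1 = 0.3008283…
Then the exponent is δ²μ/(2 + δ) = (969 − μ)² / (μ·(2 + δ)) = 29.299279.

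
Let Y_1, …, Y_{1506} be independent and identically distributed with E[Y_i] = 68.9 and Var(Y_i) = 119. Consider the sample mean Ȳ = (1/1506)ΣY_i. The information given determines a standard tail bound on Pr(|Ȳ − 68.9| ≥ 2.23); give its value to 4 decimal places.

0.0159

With mean and variance of each term known, Chebyshev's inequality bounds the deviation of the sum (or sample mean).
Var(Ȳ) = Var(Y_i)/n = 119/1506 = 0.079017.
Chebyshev: Pr(|Ȳ − 68.9| ≥ 2.23) ≤ Var(Ȳ)/(2.23)² = 119/(1506·2.23²) = 0.0159.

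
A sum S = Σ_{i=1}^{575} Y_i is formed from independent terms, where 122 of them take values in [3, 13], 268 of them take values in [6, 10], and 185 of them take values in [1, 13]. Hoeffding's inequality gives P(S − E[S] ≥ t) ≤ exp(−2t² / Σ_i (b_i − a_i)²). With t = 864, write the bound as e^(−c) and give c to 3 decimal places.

34.618

Σ(b_i − a_i)² = 122·10² + 268·4² + 185·12² = 43128.
c = 2t² / 43128 = 2·864² / 43128 = 34.6177.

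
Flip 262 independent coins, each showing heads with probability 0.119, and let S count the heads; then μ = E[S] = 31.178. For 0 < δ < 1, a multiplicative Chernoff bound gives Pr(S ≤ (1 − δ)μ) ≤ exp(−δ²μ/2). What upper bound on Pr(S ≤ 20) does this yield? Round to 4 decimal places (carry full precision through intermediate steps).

0.1348

Write 20 = (1 − δ)μ, so δ = 1 − 20/31.178 = 0.358522…
Then the exponent is δ²μ/2 = (μ − 20)²/(2μ) = 2.003780.
Bound = exp(−2.003780) = 0.13482.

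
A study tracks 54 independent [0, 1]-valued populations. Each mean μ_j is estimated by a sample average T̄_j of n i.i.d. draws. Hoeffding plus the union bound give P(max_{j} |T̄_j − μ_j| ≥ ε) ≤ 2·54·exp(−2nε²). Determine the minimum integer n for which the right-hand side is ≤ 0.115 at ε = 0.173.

Need 2·54·exp(−2nε²) ≤ 0.115, i.e. exp(−2nε²) ≤ 0.115/108.
So 2nε² ≥ ln(108/0.115) = 6.844954.
Hence n ≥ 6.844954/(2·0.173²) = 114.353.
The smallest integer n is 115.

115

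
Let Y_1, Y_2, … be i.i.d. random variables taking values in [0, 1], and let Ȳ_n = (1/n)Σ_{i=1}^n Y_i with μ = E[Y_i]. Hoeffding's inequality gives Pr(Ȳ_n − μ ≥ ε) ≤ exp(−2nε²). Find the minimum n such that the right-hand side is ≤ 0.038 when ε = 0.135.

Require exp(−2nε²) ≤ 0.038, i.e. 2nε² ≥ ln(1/0.038) = 3.270169.
So n ≥ 3.270169 / (2·0.135²) = 89.717.
The smallest integer n is 90.

90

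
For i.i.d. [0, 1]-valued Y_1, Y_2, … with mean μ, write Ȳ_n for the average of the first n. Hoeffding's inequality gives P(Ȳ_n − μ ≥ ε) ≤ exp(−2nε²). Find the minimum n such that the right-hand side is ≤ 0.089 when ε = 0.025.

Require exp(−2nε²) ≤ 0.089, i.e. 2nε² ≥ ln(1/0.089) = 2.419119.
So n ≥ 2.419119 / (2·0.025²) = 1935.295.
The smallest integer n is 1936.

1936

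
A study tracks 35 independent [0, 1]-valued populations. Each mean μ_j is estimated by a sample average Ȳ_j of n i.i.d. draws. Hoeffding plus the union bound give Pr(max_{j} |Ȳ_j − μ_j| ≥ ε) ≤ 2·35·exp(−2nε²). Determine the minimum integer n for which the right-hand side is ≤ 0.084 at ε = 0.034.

2909

Need 2·35·exp(−2nε²) ≤ 0.084, i.e. exp(−2nε²) ≤ 0.084/70.
So 2nε² ≥ ln(70/0.084) = 6.725434.
Hence n ≥ 6.725434/(2·0.034²) = 2908.925.
The smallest integer n is 2909.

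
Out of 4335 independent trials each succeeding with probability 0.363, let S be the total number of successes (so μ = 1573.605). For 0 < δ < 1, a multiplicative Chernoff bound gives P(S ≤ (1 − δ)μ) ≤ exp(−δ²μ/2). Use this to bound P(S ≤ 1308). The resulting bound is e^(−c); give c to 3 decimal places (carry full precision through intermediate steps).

22.415

Write 1308 = (1 − δ)μ, so δ = 1 − 1308/1573.605 = 0.1687876…
Then the exponent is δ²μ/2 = (μ − 1308)²/(2μ) = 22.415414.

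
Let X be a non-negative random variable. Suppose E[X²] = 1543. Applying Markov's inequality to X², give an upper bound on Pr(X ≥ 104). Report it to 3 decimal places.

0.143

Since X ≥ 0, the event {X ≥ 104} is the same as {X² ≥ 10816}.
Markov's inequality applied to X² gives Pr(X² ≥ 10816) ≤ E[X²]/10816 = 1543/10816 = 0.1427.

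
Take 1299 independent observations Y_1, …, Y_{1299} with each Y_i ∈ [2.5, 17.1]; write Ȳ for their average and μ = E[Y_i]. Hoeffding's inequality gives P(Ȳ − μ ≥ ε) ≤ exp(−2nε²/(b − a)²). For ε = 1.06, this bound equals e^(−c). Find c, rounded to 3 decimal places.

c = 2nε²/(b − a)² = 2·1299·1.06² / 14.6² = 13.6945.

13.694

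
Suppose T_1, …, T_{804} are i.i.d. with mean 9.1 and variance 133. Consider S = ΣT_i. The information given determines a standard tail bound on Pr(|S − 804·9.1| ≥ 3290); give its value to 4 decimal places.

0.0099

With mean and variance of each term known, Chebyshev's inequality bounds the deviation of the sum (or sample mean).
Var(S) = n·Var(T_i) = 804·133 = 106932.
Chebyshev: Pr(|S − 804·9.1| ≥ 3290) ≤ Var(S)/3290² = 106932/10824100 = 0.0099.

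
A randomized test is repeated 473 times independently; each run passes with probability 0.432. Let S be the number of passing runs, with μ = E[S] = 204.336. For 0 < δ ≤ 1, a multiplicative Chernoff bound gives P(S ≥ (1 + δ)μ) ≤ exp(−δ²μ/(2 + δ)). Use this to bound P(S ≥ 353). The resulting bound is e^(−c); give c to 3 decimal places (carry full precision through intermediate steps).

39.655

Write 353 = (1 + δ)μ, so δ = 353/204.336 − 1 = 0.7275468…
Then the exponent is δ²μ/(2 + δ) = (353 − μ)² / (μ·(2 + δ)) = 39.654687.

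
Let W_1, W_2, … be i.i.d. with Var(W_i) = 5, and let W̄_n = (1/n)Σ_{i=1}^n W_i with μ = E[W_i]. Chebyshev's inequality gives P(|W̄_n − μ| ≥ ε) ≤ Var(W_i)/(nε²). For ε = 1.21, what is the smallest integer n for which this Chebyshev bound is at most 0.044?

78

Require 5/(n·1.21²) ≤ 0.044, i.e. n ≥ 5/(0.044·1.21²) = 77.615.
The smallest integer n is 78.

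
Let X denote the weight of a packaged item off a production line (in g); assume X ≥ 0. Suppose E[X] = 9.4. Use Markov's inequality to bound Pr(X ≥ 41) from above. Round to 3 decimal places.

0.229

Markov's inequality: for a non-negative random variable, Pr(X ≥ a) ≤ E[X]/a.
Here E[X] = 9.4 and a = 41, so the bound is 9.4/41 = 0.2293.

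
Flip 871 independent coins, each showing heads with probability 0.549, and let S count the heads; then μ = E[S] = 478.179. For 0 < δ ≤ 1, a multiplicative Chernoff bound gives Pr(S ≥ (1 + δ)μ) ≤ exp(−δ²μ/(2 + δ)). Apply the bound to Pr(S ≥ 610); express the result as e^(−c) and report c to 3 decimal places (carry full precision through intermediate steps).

Write 610 = (1 + δ)μ, so δ = 610/478.179 − 1 = 0.2756729…
Then the exponent is δ²μ/(2 + δ) = (610 − μ)² / (μ·(2 + δ)) = 15.968674.

15.969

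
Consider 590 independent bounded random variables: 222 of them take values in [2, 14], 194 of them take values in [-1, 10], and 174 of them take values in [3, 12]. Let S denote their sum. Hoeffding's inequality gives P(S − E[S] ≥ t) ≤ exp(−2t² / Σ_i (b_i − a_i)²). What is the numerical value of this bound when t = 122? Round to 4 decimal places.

0.6517

Σ(b_i − a_i)² = 222·12² + 194·11² + 174·9² = 69536.
Exponent = 2·122² / 69536 = 0.42809.
Bound = exp(−0.42809) = 0.65175.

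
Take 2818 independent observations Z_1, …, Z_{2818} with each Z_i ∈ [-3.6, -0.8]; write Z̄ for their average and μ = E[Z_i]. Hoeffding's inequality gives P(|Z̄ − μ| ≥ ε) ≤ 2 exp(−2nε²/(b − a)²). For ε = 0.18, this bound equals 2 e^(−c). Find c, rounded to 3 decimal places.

c = 2nε²/(b − a)² = 2·2818·0.18² / 2.8² = 23.2916.

23.292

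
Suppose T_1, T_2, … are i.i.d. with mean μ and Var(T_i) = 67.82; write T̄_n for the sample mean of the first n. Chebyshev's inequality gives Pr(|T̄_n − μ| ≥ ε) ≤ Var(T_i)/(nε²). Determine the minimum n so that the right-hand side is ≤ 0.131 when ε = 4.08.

32

Require 67.82/(n·4.08²) ≤ 0.131, i.e. n ≥ 67.82/(0.131·4.08²) = 31.100.
The smallest integer n is 32.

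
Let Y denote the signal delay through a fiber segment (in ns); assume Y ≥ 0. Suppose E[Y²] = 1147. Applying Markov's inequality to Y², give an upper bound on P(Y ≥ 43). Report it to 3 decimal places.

0.620

Since Y ≥ 0, the event {Y ≥ 43} is the same as {Y² ≥ 1849}.
Markov's inequality applied to Y² gives P(Y² ≥ 1849) ≤ E[Y²]/1849 = 1147/1849 = 0.6203.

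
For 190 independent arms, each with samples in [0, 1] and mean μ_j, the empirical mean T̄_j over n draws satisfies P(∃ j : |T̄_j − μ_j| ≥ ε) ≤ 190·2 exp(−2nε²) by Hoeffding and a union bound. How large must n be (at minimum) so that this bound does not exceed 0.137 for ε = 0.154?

168

Need 2·190·exp(−2nε²) ≤ 0.137, i.e. exp(−2nε²) ≤ 0.137/380.
So 2nε² ≥ ln(380/0.137) = 7.927946.
Hence n ≥ 7.927946/(2·0.154²) = 167.143.
The smallest integer n is 168.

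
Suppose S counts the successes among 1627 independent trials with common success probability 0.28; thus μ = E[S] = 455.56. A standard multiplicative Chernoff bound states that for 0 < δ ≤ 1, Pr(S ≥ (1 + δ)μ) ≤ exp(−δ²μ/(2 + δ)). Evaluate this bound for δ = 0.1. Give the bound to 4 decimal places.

0.1143

Exponent = δ²μ/(2 + δ) = 0.1²·455.56/2.1 = 2.1693.
Bound = exp(−2.1693) = 0.11425.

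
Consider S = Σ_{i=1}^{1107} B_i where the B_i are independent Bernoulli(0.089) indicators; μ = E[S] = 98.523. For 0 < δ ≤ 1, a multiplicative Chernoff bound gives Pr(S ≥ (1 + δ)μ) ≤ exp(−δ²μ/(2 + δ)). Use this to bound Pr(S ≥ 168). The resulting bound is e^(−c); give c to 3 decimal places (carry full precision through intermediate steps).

Write 168 = (1 + δ)μ, so δ = 168/98.523 − 1 = 0.7051856…
Then the exponent is δ²μ/(2 + δ) = (168 − μ)² / (μ·(2 + δ)) = 18.111208.

18.111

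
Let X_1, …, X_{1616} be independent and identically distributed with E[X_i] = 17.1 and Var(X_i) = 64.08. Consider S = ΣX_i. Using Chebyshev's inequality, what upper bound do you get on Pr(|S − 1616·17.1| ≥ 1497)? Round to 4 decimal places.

0.0462

Var(S) = n·Var(X_i) = 1616·64.08 = 103553.28.
Chebyshev: Pr(|S − 1616·17.1| ≥ 1497) ≤ Var(S)/1497² = 103553.28/2241009 = 0.0462.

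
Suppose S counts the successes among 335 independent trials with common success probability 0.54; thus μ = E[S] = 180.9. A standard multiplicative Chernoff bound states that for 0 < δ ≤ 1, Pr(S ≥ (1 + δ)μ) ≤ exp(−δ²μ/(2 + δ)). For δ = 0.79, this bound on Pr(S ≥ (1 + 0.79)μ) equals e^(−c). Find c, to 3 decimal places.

40.466

c = δ²μ/(2 + δ) = 0.79²·180.9/(2 + 0.79) = 40.4658.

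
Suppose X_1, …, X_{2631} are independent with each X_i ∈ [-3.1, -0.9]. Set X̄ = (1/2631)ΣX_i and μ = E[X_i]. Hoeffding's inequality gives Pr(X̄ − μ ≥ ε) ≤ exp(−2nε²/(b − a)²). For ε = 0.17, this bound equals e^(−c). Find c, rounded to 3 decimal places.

c = 2nε²/(b − a)² = 2·2631·0.17² / 2.2² = 31.4198.

31.420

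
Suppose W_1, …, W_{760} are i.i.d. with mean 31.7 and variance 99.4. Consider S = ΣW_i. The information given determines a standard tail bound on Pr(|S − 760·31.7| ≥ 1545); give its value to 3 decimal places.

With mean and variance of each term known, Chebyshev's inequality bounds the deviation of the sum (or sample mean).
Var(S) = n·Var(W_i) = 760·99.4 = 75544.
Chebyshev: Pr(|S − 760·31.7| ≥ 1545) ≤ Var(S)/1545² = 75544/2387025 = 0.0316.

0.032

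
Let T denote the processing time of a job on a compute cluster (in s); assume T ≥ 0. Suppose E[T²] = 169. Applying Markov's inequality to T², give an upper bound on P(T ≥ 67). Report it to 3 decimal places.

0.038

Since T ≥ 0, the event {T ≥ 67} is the same as {T² ≥ 4489}.
Markov's inequality applied to T² gives P(T² ≥ 4489) ≤ E[T²]/4489 = 169/4489 = 0.0376.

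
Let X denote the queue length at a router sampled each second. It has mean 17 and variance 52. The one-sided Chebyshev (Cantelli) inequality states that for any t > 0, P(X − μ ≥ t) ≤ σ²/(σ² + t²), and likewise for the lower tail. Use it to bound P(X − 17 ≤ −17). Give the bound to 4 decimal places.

0.1525

Here σ² = 52 and t = 17, so σ² + t² = 341.
Cantelli's bound: 52/341 = 0.1525.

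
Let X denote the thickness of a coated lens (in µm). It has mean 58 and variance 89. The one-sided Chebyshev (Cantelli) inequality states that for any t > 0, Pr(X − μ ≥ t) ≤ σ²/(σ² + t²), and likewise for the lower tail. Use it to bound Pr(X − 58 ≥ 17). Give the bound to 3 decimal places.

0.235

Here σ² = 89 and t = 17, so σ² + t² = 378.
Cantelli's bound: 89/378 = 0.2354.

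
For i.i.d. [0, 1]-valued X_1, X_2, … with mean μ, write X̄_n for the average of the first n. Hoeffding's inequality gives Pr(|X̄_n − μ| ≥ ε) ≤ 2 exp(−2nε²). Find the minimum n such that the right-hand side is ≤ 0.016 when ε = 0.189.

68

Require 2·exp(−2nε²) ≤ 0.016, i.e. 2nε² ≥ ln(2/0.016) = 4.828314.
So n ≥ 4.828314 / (2·0.189²) = 67.584.
The smallest integer n is 68.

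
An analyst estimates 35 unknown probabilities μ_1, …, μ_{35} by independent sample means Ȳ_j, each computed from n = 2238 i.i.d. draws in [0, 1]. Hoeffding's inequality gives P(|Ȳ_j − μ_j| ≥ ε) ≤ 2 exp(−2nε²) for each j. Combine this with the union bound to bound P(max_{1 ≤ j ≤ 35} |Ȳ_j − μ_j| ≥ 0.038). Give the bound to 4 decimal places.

Per-experiment Hoeffding bound: 2·exp(−2·2238·0.038²) = 2·exp(−6.46334) = 0.0031191.
Union bound over 35 events: 35·0.0031191 = 0.10917.

0.1092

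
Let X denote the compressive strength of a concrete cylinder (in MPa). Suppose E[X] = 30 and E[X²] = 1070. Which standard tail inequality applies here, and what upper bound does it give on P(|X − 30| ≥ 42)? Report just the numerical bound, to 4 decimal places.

0.0964

The first two moments determine the variance, so Chebyshev's inequality is the sharpest standard bound available.
Var(X) = E[X²] − (E[X])² = 1070 − 900 = 170.
Chebyshev's inequality: P(|X − μ| ≥ t) ≤ Var(X)/t² = 170/1764 = 0.0964.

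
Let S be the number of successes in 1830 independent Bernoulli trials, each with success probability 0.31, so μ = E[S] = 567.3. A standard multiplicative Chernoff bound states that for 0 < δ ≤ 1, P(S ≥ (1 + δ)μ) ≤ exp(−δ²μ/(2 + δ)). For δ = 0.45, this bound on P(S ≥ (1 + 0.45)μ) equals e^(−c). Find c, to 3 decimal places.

46.889

c = δ²μ/(2 + δ) = 0.45²·567.3/(2 + 0.45) = 46.8891.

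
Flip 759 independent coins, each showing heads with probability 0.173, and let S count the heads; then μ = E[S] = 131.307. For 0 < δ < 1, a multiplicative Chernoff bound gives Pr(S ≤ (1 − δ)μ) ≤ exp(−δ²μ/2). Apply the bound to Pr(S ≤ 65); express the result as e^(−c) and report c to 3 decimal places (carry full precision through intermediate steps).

Write 65 = (1 − δ)μ, so δ = 1 − 65/131.307 = 0.5049769…
Then the exponent is δ²μ/2 = (μ − 65)²/(2μ) = 16.741751.

16.742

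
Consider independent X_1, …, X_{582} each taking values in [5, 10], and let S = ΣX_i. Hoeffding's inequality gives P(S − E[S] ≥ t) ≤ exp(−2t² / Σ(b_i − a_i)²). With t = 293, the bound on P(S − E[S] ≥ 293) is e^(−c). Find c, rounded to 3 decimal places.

Σ(b_i − a_i)² = 582·(5)² = 14550.
c = 2t²/14550 = 2·293²/14550 = 11.8005.

11.801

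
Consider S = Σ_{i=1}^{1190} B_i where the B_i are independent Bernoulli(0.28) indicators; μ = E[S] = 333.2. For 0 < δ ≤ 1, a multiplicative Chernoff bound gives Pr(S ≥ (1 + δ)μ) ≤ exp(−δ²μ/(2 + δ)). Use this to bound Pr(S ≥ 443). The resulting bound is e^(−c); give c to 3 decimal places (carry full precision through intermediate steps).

15.532

Write 443 = (1 + δ)μ, so δ = 443/333.2 − 1 = 0.3295318…
Then the exponent is δ²μ/(2 + δ) = (443 − μ)² / (μ·(2 + δ)) = 15.532131.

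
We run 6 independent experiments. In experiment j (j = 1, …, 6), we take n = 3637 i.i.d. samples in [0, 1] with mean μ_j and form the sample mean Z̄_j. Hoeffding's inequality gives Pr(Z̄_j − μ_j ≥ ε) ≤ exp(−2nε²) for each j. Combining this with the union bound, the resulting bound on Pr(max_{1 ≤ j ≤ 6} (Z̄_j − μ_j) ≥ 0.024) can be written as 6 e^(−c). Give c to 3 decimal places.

Union bound over the 6 events: Pr(max_{1 ≤ j ≤ 6} (Z̄_j − μ_j) ≥ 0.024) ≤ 6·exp(−2nε²) = 6 exp(−2·3637·0.024²).
So c = 2·3637·0.024² = 4.1898.

4.190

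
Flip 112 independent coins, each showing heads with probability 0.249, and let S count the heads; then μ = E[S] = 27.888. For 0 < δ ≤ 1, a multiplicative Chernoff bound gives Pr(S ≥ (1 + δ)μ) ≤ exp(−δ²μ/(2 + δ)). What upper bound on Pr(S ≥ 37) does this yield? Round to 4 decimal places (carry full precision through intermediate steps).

Write 37 = (1 + δ)μ, so δ = 37/27.888 − 1 = 0.3267355…
Then the exponent is δ²μ/(2 + δ) = (37 − μ)² / (μ·(2 + δ)) = 1.279567.
Bound = exp(−1.279567) = 0.27816.

0.2782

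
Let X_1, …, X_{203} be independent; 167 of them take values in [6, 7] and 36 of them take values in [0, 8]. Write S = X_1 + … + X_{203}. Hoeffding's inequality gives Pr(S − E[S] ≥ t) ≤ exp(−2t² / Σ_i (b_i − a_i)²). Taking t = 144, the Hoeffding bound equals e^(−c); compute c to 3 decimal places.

Σ(b_i − a_i)² = 167·1² + 36·8² = 2471.
c = 2t² / 2471 = 2·144² / 2471 = 16.7835.

16.783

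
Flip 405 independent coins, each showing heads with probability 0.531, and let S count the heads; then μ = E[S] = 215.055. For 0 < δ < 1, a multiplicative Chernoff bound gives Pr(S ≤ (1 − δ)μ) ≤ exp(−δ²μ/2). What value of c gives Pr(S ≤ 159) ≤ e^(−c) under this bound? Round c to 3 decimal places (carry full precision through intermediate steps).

7.305

Write 159 = (1 − δ)μ, so δ = 1 − 159/215.055 = 0.2606543…
Then the exponent is δ²μ/2 = (μ − 159)²/(2μ) = 7.305487.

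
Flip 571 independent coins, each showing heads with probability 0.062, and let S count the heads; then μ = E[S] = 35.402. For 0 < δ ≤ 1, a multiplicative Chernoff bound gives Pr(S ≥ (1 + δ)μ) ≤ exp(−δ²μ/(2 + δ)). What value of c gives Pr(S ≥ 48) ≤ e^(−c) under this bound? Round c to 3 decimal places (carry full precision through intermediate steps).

Write 48 = (1 + δ)μ, so δ = 48/35.402 − 1 = 0.3558556…
Then the exponent is δ²μ/(2 + δ) = (48 − μ)² / (μ·(2 + δ)) = 1.902947.

1.903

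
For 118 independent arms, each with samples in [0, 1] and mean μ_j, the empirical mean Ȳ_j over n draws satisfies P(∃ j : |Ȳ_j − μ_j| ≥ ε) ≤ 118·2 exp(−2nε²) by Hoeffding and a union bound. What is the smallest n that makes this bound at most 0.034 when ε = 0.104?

Need 2·118·exp(−2nε²) ≤ 0.034, i.e. exp(−2nε²) ≤ 0.034/236.
So 2nε² ≥ ln(236/0.034) = 8.845227.
Hence n ≥ 8.845227/(2·0.104²) = 408.895.
The smallest integer n is 409.

409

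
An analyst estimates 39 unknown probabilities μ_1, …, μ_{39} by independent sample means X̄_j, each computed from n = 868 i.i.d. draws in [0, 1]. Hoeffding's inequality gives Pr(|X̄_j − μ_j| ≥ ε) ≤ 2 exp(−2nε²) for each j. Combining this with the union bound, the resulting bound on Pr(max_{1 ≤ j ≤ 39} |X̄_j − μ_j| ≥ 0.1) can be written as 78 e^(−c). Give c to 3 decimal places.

Union bound over the 39 events: Pr(max_{1 ≤ j ≤ 39} |X̄_j − μ_j| ≥ 0.1) ≤ 39·2·exp(−2nε²) = 78 exp(−2·868·0.1²).
So c = 2·868·0.1² = 17.3600.

17.360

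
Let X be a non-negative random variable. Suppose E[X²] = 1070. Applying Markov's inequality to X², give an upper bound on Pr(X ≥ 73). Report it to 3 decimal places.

0.201

Since X ≥ 0, the event {X ≥ 73} is the same as {X² ≥ 5329}.
Markov's inequality applied to X² gives Pr(X² ≥ 5329) ≤ E[X²]/5329 = 1070/5329 = 0.2008.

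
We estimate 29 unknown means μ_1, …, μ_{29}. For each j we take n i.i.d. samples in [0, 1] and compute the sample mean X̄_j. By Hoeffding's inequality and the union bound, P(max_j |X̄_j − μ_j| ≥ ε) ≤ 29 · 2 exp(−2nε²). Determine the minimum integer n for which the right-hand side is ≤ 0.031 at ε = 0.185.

Need 2·29·exp(−2nε²) ≤ 0.031, i.e. exp(−2nε²) ≤ 0.031/58.
So 2nε² ≥ ln(58/0.031) = 7.534211.
Hence n ≥ 7.534211/(2·0.185²) = 110.069.
The smallest integer n is 111.

111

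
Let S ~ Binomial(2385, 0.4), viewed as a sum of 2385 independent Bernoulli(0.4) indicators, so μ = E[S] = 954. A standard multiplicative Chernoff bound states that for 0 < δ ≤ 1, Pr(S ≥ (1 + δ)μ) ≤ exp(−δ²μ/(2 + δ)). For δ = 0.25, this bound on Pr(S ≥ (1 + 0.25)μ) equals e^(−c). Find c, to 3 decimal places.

c = δ²μ/(2 + δ) = 0.25²·954/(2 + 0.25) = 26.5000.

26.500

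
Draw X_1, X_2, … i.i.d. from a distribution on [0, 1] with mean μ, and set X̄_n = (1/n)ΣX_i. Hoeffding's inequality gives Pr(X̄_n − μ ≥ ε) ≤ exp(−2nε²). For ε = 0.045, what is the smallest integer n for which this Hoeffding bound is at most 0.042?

783

Require exp(−2nε²) ≤ 0.042, i.e. 2nε² ≥ ln(1/0.042) = 3.170086.
So n ≥ 3.170086 / (2·0.045²) = 782.737.
The smallest integer n is 783.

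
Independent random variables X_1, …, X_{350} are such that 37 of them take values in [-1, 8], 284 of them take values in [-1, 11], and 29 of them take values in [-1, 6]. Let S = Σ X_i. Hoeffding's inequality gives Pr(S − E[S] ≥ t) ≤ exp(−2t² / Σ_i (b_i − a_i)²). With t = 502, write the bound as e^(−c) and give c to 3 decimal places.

11.123

Σ(b_i − a_i)² = 37·9² + 284·12² + 29·7² = 45314.
c = 2t² / 45314 = 2·502² / 45314 = 11.1226.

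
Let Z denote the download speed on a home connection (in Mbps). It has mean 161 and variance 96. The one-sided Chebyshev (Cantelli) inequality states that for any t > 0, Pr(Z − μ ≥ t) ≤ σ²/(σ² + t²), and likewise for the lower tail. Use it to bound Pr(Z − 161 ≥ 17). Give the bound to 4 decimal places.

0.2494

Here σ² = 96 and t = 17, so σ² + t² = 385.
Cantelli's bound: 96/385 = 0.2494.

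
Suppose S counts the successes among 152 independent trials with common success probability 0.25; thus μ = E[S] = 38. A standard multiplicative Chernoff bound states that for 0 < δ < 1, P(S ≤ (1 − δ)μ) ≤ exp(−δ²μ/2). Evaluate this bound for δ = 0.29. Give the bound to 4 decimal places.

Exponent = δ²μ/2 = 0.29²·38/2 = 1.5979.
Bound = exp(−1.5979) = 0.20232.

0.2023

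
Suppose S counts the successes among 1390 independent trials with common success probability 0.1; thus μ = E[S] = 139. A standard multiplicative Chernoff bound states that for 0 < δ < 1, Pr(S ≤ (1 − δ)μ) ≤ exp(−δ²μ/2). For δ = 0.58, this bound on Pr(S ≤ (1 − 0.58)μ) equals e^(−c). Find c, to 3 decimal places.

23.380

c = δ²μ/2 = 0.58²·139/2 = 23.3798.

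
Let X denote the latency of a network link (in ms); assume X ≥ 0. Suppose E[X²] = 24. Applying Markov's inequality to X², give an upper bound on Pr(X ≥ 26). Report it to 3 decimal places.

0.036

Since X ≥ 0, the event {X ≥ 26} is the same as {X² ≥ 676}.
Markov's inequality applied to X² gives Pr(X² ≥ 676) ≤ E[X²]/676 = 24/676 = 0.0355.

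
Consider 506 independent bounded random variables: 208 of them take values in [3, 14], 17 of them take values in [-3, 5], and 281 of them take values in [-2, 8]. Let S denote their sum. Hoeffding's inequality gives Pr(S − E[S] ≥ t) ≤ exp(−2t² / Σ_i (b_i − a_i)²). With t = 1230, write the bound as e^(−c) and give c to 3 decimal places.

55.666

Σ(b_i − a_i)² = 208·11² + 17·8² + 281·10² = 54356.
c = 2t² / 54356 = 2·1230² / 54356 = 55.6663.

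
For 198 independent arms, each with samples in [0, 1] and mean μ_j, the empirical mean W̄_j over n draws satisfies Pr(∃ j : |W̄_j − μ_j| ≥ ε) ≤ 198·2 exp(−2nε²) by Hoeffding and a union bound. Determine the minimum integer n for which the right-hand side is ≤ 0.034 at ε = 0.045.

Need 2·198·exp(−2nε²) ≤ 0.034, i.e. exp(−2nε²) ≤ 0.034/396.
So 2nε² ≥ ln(396/0.034) = 9.362809.
Hence n ≥ 9.362809/(2·0.045²) = 2311.805.
The smallest integer n is 2312.

2312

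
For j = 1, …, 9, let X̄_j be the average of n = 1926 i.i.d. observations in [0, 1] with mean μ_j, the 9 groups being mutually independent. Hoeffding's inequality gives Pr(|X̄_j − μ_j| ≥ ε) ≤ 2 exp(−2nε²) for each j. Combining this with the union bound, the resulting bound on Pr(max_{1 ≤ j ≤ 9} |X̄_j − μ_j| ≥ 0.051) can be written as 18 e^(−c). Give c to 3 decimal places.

10.019

Union bound over the 9 events: Pr(max_{1 ≤ j ≤ 9} |X̄_j − μ_j| ≥ 0.051) ≤ 9·2·exp(−2nε²) = 18 exp(−2·1926·0.051²).
So c = 2·1926·0.051² = 10.0191.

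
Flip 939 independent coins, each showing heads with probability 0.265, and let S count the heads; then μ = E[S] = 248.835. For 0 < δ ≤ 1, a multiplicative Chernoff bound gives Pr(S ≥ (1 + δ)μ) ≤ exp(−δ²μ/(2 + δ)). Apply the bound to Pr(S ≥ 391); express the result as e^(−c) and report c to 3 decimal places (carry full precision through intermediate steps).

Write 391 = (1 + δ)μ, so δ = 391/248.835 − 1 = 0.5713224…
Then the exponent is δ²μ/(2 + δ) = (391 − μ)² / (μ·(2 + δ)) = 31.587655.

31.588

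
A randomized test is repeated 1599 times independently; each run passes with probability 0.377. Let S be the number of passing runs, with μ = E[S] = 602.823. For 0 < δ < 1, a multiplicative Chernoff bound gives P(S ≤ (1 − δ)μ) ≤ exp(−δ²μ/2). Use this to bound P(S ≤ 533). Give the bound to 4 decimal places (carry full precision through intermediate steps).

0.0175

Write 533 = (1 − δ)μ, so δ = 1 − 533/602.823 = 0.1158267…
Then the exponent is δ²μ/2 = (μ − 533)²/(2μ) = 4.043684.
Bound = exp(−4.043684) = 0.01753.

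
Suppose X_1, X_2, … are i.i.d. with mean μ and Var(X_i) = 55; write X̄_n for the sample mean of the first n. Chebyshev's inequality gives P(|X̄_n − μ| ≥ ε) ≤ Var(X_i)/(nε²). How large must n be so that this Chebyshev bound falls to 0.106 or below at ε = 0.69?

1090

Require 55/(n·0.69²) ≤ 0.106, i.e. n ≥ 55/(0.106·0.69²) = 1089.830.
The smallest integer n is 1090.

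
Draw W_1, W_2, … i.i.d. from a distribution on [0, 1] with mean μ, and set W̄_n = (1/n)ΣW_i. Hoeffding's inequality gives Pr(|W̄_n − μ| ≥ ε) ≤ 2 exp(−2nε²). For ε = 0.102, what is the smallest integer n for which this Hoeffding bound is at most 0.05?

178

Require 2·exp(−2nε²) ≤ 0.05, i.e. 2nε² ≥ ln(2/0.05) = 3.688879.
So n ≥ 3.688879 / (2·0.102²) = 177.282.
The smallest integer n is 178.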